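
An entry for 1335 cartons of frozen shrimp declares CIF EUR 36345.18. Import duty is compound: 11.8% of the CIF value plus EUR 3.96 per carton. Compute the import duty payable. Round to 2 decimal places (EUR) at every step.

Import duty: EUR 9575.33

Ad valorem component: 36345.18 × 11.8% = 4288.73
Specific component: 1335 × 3.96 = 5286.60
Import duty = 4288.73 + 5286.60 = 9575.33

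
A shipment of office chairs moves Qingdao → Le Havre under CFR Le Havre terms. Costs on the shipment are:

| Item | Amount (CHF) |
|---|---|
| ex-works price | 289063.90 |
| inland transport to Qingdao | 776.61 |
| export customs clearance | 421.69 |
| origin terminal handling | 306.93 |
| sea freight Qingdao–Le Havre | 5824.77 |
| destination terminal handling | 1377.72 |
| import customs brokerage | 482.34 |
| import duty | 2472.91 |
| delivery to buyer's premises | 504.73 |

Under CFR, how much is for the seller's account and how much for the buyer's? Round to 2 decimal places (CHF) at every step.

Seller: CHF 296393.90; buyer: CHF 4837.70

CFR: the seller pays costs through ocean freight to the destination port, but not insurance.
Seller's account: goods 289063.90 + inland to port 776.61 + export clearance 421.69 + origin terminal 306.93 + freight 5824.77 = 296393.90
Buyer's account: destination terminal 1377.72 + brokerage 482.34 + duty 2472.91 + delivery 504.73 = 4837.70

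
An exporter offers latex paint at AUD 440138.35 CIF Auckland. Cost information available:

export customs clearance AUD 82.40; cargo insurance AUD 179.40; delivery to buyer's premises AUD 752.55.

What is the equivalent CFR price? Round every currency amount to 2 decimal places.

Not relevant to the conversion: export clearance — on the seller under both CIF and CFR; already in the CIF price and stays in the CFR price. delivery — on the buyer under both terms; not part of either seller's price.
From CIF to CFR, the seller no longer bears: insurance.
CFR price = 440138.35 − 179.40 = 439958.95

CFR price: AUD 439958.95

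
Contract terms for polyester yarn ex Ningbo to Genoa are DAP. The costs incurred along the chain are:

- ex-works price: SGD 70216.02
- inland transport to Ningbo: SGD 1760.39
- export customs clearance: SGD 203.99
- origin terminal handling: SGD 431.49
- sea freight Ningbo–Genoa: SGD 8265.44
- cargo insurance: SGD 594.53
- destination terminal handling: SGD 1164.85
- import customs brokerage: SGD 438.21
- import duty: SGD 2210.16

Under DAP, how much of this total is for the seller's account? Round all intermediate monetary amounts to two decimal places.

DAP: the seller bears all costs to the named destination except import duty and clearance.
Seller's account: goods 70216.02 + inland to port 1760.39 + export clearance 203.99 + origin terminal 431.49 + freight 8265.44 + insurance 594.53 + destination terminal 1164.85 = 82636.71
Buyer's account: brokerage 438.21 + duty 2210.16 = 2648.37

Seller's account: SGD 82636.71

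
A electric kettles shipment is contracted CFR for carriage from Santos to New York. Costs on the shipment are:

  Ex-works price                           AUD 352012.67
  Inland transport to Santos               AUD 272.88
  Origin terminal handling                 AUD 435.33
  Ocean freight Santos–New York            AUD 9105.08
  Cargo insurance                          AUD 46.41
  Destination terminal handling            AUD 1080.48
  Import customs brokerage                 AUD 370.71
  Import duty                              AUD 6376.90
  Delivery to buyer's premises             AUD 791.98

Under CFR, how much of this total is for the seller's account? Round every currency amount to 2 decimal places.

CFR: the seller pays costs through ocean freight to the destination port, but not insurance.
Seller's account: goods 352012.67 + inland to port 272.88 + origin terminal 435.33 + freight 9105.08 = 361825.96
Buyer's account: insurance 46.41 + destination terminal 1080.48 + brokerage 370.71 + duty 6376.90 + delivery 791.98 = 8666.48

Seller's account: AUD 361825.96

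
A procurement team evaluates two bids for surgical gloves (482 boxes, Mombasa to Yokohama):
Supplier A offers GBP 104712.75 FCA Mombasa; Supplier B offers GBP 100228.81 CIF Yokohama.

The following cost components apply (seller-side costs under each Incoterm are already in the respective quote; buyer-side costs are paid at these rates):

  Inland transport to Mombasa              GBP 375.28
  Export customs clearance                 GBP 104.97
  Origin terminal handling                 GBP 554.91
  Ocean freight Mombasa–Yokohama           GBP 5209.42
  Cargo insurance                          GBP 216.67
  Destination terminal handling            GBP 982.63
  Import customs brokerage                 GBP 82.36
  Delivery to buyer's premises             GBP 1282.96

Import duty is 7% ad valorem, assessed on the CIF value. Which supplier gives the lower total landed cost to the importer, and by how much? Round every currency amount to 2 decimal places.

Supplier B is cheaper by GBP 11197.48

Supplier A (FCA):
CIF value = FCA price + origin terminal + freight + insurance = 104712.75 + 554.91 + 5209.42 + 216.67 = 110693.75
Import duty = 110693.75 × 7% = 7748.56
Buyer bears (A): 554.91 + 5209.42 + 216.67 + 982.63 + 82.36 + 1282.96 = 8328.95
Landed cost (A) = invoice 104712.75 + 8328.95 + duty 7748.56 = 120790.26
Supplier B (CIF):
The CIF price already equals the CIF value: 100228.81
Import duty = 100228.81 × 7% = 7016.02
Buyer bears (B): 982.63 + 82.36 + 1282.96 = 2347.95
Landed cost (B) = invoice 100228.81 + 2347.95 + duty 7016.02 = 109592.78
Difference = |120790.26 − 109592.78| = 11197.48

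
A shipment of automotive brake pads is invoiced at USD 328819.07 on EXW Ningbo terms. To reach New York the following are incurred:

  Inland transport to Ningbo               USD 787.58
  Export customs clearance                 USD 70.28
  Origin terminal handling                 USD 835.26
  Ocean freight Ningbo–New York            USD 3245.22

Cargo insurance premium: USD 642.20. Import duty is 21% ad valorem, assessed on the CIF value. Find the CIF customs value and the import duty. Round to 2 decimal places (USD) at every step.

CIF = EXW price + pre-shipment costs + freight + insurance
CIF = 328819.07 + 787.58 + 70.28 + 835.26 + 3245.22 + 642.20 = 334399.61
Import duty = 334399.61 × 21% = 70223.92

CIF value: USD 334399.61; import duty: USD 70223.92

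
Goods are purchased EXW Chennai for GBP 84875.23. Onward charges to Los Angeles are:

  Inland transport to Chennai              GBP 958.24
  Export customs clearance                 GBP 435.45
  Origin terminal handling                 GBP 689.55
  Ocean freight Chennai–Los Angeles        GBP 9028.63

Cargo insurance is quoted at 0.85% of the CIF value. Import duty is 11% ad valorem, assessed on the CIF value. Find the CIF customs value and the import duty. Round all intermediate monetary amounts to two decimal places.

CIF value: GBP 96809.98; import duty: GBP 10649.10

Let C be the CIF value. C = EXW price + pre-shipment costs + freight + 0.85% × C
C − 0.85% × C = 84875.23 + 958.24 + 435.45 + 689.55 + 9028.63
0.9915 × C = 95987.10
C = 95987.10 / 0.9915 = 96809.98
Insurance premium = 0.85% × 96809.98 = 822.88
Import duty = 96809.98 × 11% = 10649.10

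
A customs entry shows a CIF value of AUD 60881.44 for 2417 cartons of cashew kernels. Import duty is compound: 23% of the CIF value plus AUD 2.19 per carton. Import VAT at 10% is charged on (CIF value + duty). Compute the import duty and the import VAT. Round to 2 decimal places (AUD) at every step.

Ad valorem component: 60881.44 × 23% = 14002.73
Specific component: 2417 × 2.19 = 5293.23
Import duty = 14002.73 + 5293.23 = 19295.96
VAT base = CIF + duty = 60881.44 + 19295.96 = 80177.40
Import VAT = 80177.40 × 10% = 8017.74

Import duty: AUD 19295.96; import VAT: AUD 8017.74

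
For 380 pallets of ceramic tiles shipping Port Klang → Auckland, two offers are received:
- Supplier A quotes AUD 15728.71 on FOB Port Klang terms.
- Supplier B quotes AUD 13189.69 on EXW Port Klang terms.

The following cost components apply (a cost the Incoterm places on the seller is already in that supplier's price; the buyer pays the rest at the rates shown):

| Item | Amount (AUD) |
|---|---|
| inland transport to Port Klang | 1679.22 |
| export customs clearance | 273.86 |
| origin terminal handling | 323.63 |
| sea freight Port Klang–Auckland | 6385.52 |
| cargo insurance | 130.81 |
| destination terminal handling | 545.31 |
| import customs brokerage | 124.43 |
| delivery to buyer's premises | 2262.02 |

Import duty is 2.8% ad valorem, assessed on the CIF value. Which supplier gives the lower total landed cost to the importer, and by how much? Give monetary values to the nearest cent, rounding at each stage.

Supplier A (FOB):
CIF value = FOB price + freight + insurance = 15728.71 + 6385.52 + 130.81 = 22245.04
Import duty = 22245.04 × 2.8% = 622.86
Buyer bears (A): 6385.52 + 130.81 + 545.31 + 124.43 + 2262.02 = 9448.09
Landed cost (A) = invoice 15728.71 + 9448.09 + duty 622.86 = 25799.66
Supplier B (EXW):
CIF value = EXW price + inland to port + export clearance + origin terminal + freight + insurance = 13189.69 + 1679.22 + 273.86 + 323.63 + 6385.52 + 130.81 = 21982.73
Import duty = 21982.73 × 2.8% = 615.52
Buyer bears (B): 1679.22 + 273.86 + 323.63 + 6385.52 + 130.81 + 545.31 + 124.43 + 2262.02 = 11724.80
Landed cost (B) = invoice 13189.69 + 11724.80 + duty 615.52 = 25530.01
Difference = |25799.66 − 25530.01| = 269.65

Supplier B is cheaper by AUD 269.65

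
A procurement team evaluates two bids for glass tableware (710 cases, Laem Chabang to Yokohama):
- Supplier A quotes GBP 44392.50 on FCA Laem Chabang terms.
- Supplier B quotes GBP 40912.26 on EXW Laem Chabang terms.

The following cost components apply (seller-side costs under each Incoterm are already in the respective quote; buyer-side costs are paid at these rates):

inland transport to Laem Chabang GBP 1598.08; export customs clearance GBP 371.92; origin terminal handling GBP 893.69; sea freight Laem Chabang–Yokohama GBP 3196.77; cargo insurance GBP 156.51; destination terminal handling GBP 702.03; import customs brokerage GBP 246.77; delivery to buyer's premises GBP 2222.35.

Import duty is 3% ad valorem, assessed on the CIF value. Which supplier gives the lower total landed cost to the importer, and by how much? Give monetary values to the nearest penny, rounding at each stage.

Supplier A (FCA):
CIF value = FCA price + origin terminal + freight + insurance = 44392.50 + 893.69 + 3196.77 + 156.51 = 48639.47
Import duty = 48639.47 × 3% = 1459.18
Buyer bears (A): 893.69 + 3196.77 + 156.51 + 702.03 + 246.77 + 2222.35 = 7418.12
Landed cost (A) = invoice 44392.50 + 7418.12 + duty 1459.18 = 53269.80
Supplier B (EXW):
CIF value = EXW price + inland to port + export clearance + origin terminal + freight + insurance = 40912.26 + 1598.08 + 371.92 + 893.69 + 3196.77 + 156.51 = 47129.23
Import duty = 47129.23 × 3% = 1413.88
Buyer bears (B): 1598.08 + 371.92 + 893.69 + 3196.77 + 156.51 + 702.03 + 246.77 + 2222.35 = 9388.12
Landed cost (B) = invoice 40912.26 + 9388.12 + duty 1413.88 = 51714.26
Difference = |53269.80 − 51714.26| = 1555.54

Supplier B is cheaper by GBP 1555.54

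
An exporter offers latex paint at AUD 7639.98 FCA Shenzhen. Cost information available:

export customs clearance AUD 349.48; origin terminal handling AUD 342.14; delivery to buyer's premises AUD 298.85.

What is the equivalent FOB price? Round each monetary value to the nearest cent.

FOB price: AUD 7982.12

Not relevant to the conversion: export clearance — on the seller under both FCA and FOB; already in the FCA price and stays in the FOB price. delivery — on the buyer under both terms; not part of either seller's price.
From FCA to FOB, the seller additionally bears: origin terminal.
FOB price = 7639.98 + 342.14 = 7982.12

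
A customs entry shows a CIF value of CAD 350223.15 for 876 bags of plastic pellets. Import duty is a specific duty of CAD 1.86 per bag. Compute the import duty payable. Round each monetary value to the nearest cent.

Import duty = 876 × 1.86 = 1629.36

Import duty: CAD 1629.36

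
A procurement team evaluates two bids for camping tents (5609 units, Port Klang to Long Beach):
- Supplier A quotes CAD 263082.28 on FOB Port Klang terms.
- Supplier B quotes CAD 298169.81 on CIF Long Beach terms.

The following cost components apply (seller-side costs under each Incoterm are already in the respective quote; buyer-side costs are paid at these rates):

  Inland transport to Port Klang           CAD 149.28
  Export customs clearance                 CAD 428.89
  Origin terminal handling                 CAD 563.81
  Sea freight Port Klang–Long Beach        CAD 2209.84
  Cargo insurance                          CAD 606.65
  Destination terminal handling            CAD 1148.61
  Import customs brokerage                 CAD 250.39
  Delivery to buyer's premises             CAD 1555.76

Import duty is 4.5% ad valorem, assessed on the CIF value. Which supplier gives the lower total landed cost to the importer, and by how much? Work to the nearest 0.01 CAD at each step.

Supplier A is cheaper by CAD 33723.24

Supplier A (FOB):
CIF value = FOB price + freight + insurance = 263082.28 + 2209.84 + 606.65 = 265898.77
Import duty = 265898.77 × 4.5% = 11965.44
Buyer bears (A): 2209.84 + 606.65 + 1148.61 + 250.39 + 1555.76 = 5771.25
Landed cost (A) = invoice 263082.28 + 5771.25 + duty 11965.44 = 280818.97
Supplier B (CIF):
The CIF price already equals the CIF value: 298169.81
Import duty = 298169.81 × 4.5% = 13417.64
Buyer bears (B): 1148.61 + 250.39 + 1555.76 = 2954.76
Landed cost (B) = invoice 298169.81 + 2954.76 + duty 13417.64 = 314542.21
Difference = |280818.97 − 314542.21| = 33723.24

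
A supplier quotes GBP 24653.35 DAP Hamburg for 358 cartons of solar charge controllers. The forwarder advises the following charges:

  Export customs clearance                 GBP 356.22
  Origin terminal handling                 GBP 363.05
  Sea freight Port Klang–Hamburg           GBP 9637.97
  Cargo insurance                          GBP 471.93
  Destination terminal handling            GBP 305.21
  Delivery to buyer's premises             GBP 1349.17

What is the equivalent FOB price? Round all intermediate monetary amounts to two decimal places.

FOB price: GBP 12889.07

Not relevant to the conversion: export clearance, origin terminal — on the seller under both DAP and FOB; already in the DAP price and stays in the FOB price.
From DAP to FOB, the seller no longer bears: freight, insurance, destination terminal, delivery.
FOB price = 24653.35 − 9637.97 − 471.93 − 305.21 − 1349.17 = 12889.07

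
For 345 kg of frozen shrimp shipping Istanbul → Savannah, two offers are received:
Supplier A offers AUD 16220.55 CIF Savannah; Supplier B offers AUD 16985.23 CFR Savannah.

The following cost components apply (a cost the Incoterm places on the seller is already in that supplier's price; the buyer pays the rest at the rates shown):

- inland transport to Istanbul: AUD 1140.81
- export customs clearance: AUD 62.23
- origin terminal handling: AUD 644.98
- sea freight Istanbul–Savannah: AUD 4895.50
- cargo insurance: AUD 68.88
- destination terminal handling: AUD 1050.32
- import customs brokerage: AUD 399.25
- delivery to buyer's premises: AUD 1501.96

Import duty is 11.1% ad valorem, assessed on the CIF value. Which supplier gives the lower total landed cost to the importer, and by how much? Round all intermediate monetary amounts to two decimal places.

Supplier A is cheaper by AUD 926.09

Supplier A (CIF):
The CIF price already equals the CIF value: 16220.55
Import duty = 16220.55 × 11.1% = 1800.48
Buyer bears (A): 1050.32 + 399.25 + 1501.96 = 2951.53
Landed cost (A) = invoice 16220.55 + 2951.53 + duty 1800.48 = 20972.56
Supplier B (CFR):
CIF value = CFR price + insurance = 16985.23 + 68.88 = 17054.11
Import duty = 17054.11 × 11.1% = 1893.01
Buyer bears (B): 68.88 + 1050.32 + 399.25 + 1501.96 = 3020.41
Landed cost (B) = invoice 16985.23 + 3020.41 + duty 1893.01 = 21898.65
Difference = |20972.56 − 21898.65| = 926.09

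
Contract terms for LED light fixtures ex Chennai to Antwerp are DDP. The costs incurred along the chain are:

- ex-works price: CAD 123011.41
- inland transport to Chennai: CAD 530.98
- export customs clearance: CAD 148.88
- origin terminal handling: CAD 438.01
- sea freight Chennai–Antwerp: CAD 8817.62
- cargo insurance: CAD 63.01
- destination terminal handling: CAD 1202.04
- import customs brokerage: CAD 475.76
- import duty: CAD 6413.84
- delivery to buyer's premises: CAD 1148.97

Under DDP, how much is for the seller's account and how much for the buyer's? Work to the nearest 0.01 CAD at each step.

Seller: CAD 142250.52; buyer: CAD 0.00

DDP: the seller bears all costs including import duty.
Seller's account: goods 123011.41 + inland to port 530.98 + export clearance 148.88 + origin terminal 438.01 + freight 8817.62 + insurance 63.01 + destination terminal 1202.04 + brokerage 475.76 + duty 6413.84 + delivery 1148.97 = 142250.52
Buyer's account: 0.00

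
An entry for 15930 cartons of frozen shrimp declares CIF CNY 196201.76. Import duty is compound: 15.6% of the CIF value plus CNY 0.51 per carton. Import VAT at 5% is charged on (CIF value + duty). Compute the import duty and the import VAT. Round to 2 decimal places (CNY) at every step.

Import duty: CNY 38731.77; import VAT: CNY 11746.68

Ad valorem component: 196201.76 × 15.6% = 30607.47
Specific component: 15930 × 0.51 = 8124.30
Import duty = 30607.47 + 8124.30 = 38731.77
VAT base = CIF + duty = 196201.76 + 38731.77 = 234933.53
Import VAT = 234933.53 × 5% = 11746.68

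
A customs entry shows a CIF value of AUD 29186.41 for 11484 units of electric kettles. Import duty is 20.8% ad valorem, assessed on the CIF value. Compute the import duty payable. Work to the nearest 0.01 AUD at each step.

Import duty = 29186.41 × 20.8% = 6070.77

Import duty: AUD 6070.77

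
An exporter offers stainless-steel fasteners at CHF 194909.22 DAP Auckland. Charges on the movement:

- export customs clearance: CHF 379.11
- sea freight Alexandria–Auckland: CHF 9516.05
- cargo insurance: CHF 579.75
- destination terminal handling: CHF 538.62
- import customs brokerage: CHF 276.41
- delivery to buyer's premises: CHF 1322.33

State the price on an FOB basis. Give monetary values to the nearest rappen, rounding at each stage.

Not relevant to the conversion: export clearance — on the seller under both DAP and FOB; already in the DAP price and stays in the FOB price. brokerage — on the buyer under both terms; not part of either seller's price.
From DAP to FOB, the seller no longer bears: freight, insurance, destination terminal, delivery.
FOB price = 194909.22 − 9516.05 − 579.75 − 538.62 − 1322.33 = 182952.47

FOB price: CHF 182952.47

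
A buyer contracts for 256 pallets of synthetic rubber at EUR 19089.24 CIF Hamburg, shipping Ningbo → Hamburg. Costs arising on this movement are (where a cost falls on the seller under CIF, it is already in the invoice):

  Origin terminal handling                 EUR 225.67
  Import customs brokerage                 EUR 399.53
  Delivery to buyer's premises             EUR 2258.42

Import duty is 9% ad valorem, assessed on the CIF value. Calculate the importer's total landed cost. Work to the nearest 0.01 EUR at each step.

CIF: the seller pays costs through ocean freight and marine insurance to the destination port.
Already in the invoice (seller's account under CIF): origin terminal — exclude.
The CIF price already equals the CIF value: 19089.24
Import duty = 19089.24 × 9% = 1718.03
Buyer bears: brokerage 399.53 + delivery 2258.42 + duty 1718.03 = 4375.98
Landed cost = invoice 19089.24 + 4375.98 = 23465.22

Total landed cost: EUR 23465.22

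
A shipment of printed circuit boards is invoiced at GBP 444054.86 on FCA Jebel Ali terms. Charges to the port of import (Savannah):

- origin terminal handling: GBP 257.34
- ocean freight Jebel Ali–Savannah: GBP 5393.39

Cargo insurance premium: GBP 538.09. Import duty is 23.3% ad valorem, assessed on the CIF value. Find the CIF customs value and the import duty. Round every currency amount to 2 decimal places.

CIF value: GBP 450243.68; import duty: GBP 104906.78

CIF = FCA price + pre-shipment costs + freight + insurance
CIF = 444054.86 + 257.34 + 5393.39 + 538.09 = 450243.68
Import duty = 450243.68 × 23.3% = 104906.78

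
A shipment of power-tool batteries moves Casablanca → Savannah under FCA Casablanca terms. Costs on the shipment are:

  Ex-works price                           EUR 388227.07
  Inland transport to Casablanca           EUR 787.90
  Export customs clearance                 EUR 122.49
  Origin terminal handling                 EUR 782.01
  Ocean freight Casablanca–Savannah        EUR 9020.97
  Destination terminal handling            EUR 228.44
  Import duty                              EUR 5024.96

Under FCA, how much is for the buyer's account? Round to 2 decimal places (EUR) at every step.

FCA: the seller delivers export-cleared goods to the carrier; the buyer bears costs from that point.
Seller's account: goods 388227.07 + inland to port 787.90 + export clearance 122.49 = 389137.46
Buyer's account: origin terminal 782.01 + freight 9020.97 + destination terminal 228.44 + duty 5024.96 = 15056.38

Buyer's account: EUR 15056.38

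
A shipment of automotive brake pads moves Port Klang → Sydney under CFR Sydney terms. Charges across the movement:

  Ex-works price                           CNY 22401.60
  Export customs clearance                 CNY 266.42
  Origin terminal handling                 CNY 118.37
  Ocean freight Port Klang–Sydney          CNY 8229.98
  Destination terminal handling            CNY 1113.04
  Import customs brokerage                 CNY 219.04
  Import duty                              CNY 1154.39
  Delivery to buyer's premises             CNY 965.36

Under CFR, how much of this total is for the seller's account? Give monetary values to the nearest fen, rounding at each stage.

Seller's account: CNY 31016.37

CFR: the seller pays costs through ocean freight to the destination port, but not insurance.
Seller's account: goods 22401.60 + export clearance 266.42 + origin terminal 118.37 + freight 8229.98 = 31016.37
Buyer's account: destination terminal 1113.04 + brokerage 219.04 + duty 1154.39 + delivery 965.36 = 3451.83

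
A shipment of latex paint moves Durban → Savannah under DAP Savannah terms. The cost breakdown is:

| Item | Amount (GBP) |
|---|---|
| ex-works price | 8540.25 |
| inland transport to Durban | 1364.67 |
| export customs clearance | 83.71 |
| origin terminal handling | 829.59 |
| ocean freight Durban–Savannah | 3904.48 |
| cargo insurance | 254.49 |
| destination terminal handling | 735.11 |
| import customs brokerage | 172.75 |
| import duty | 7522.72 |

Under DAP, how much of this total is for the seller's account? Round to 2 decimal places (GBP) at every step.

Seller's account: GBP 15712.30

DAP: the seller bears all costs to the named destination except import duty and clearance.
Seller's account: goods 8540.25 + inland to port 1364.67 + export clearance 83.71 + origin terminal 829.59 + freight 3904.48 + insurance 254.49 + destination terminal 735.11 = 15712.30
Buyer's account: brokerage 172.75 + duty 7522.72 = 7695.47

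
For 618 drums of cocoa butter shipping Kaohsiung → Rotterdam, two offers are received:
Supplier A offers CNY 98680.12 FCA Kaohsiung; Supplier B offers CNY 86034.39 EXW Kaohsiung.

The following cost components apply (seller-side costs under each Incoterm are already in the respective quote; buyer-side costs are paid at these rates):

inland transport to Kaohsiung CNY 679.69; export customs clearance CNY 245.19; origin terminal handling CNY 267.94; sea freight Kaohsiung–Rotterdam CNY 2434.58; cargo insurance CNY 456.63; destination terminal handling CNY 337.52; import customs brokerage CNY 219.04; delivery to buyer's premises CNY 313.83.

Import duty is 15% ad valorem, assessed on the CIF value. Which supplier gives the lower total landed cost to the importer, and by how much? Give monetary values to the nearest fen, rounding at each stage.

Supplier A (FCA):
CIF value = FCA price + origin terminal + freight + insurance = 98680.12 + 267.94 + 2434.58 + 456.63 = 101839.27
Import duty = 101839.27 × 15% = 15275.89
Buyer bears (A): 267.94 + 2434.58 + 456.63 + 337.52 + 219.04 + 313.83 = 4029.54
Landed cost (A) = invoice 98680.12 + 4029.54 + duty 15275.89 = 117985.55
Supplier B (EXW):
CIF value = EXW price + inland to port + export clearance + origin terminal + freight + insurance = 86034.39 + 679.69 + 245.19 + 267.94 + 2434.58 + 456.63 = 90118.42
Import duty = 90118.42 × 15% = 13517.76
Buyer bears (B): 679.69 + 245.19 + 267.94 + 2434.58 + 456.63 + 337.52 + 219.04 + 313.83 = 4954.42
Landed cost (B) = invoice 86034.39 + 4954.42 + duty 13517.76 = 104506.57
Difference = |117985.55 − 104506.57| = 13478.98

Supplier B is cheaper by CNY 13478.98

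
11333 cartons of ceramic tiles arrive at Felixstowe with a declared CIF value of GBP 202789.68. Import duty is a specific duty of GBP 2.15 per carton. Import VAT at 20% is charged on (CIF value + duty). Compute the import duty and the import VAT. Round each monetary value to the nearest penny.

Import duty: GBP 24365.95; import VAT: GBP 45431.13

Import duty = 11333 × 2.15 = 24365.95
VAT base = CIF + duty = 202789.68 + 24365.95 = 227155.63
Import VAT = 227155.63 × 20% = 45431.13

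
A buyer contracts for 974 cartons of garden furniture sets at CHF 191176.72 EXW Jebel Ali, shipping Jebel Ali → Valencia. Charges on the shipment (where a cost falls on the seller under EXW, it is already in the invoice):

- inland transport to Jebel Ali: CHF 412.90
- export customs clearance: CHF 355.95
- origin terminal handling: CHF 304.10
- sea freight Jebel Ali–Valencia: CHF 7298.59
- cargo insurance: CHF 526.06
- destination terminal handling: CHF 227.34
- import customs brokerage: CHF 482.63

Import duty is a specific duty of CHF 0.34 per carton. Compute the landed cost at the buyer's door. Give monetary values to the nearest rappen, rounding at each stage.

Total landed cost: CHF 201115.45

EXW: the seller makes goods available at their premises; the buyer bears all onward costs.
CIF value = EXW price + inland to port + export clearance + origin terminal + freight + insurance = 191176.72 + 412.90 + 355.95 + 304.10 + 7298.59 + 526.06 = 200074.32
Import duty = 974 × 0.34 = 331.16
Buyer bears: inland to port 412.90 + export clearance 355.95 + origin terminal 304.10 + freight 7298.59 + insurance 526.06 + destination terminal 227.34 + brokerage 482.63 + duty 331.16 = 9938.73
Landed cost = invoice 191176.72 + 9938.73 = 201115.45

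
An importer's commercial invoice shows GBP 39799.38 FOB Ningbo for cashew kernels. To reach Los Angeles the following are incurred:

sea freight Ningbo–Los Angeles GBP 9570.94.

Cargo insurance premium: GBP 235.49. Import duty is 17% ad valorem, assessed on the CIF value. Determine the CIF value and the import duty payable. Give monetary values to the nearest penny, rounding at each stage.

CIF = FOB price + freight + insurance
CIF = 39799.38 + 9570.94 + 235.49 = 49605.81
Import duty = 49605.81 × 17% = 8432.99

CIF value: GBP 49605.81; import duty: GBP 8432.99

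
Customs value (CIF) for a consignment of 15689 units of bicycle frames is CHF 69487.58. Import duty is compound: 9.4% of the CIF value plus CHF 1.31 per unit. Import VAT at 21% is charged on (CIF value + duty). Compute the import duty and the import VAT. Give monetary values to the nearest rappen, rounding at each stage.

Import duty: CHF 27084.42; import VAT: CHF 20280.12

Ad valorem component: 69487.58 × 9.4% = 6531.83
Specific component: 15689 × 1.31 = 20552.59
Import duty = 6531.83 + 20552.59 = 27084.42
VAT base = CIF + duty = 69487.58 + 27084.42 = 96572.00
Import VAT = 96572.00 × 21% = 20280.12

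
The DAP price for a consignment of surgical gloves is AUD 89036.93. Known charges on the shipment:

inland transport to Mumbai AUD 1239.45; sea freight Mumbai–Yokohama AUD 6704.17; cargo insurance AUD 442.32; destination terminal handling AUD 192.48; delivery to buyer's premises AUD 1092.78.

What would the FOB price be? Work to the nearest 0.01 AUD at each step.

Not relevant to the conversion: inland to port — on the seller under both DAP and FOB; already in the DAP price and stays in the FOB price.
From DAP to FOB, the seller no longer bears: freight, insurance, destination terminal, delivery.
FOB price = 89036.93 − 6704.17 − 442.32 − 192.48 − 1092.78 = 80605.18

FOB price: AUD 80605.18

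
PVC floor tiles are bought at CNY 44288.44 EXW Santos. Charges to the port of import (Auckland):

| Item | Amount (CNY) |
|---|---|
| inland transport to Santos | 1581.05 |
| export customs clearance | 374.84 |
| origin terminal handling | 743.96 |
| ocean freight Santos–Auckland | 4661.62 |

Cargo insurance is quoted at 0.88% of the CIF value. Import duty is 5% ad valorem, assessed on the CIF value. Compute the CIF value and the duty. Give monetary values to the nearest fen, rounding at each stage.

CIF value: CNY 52108.46; import duty: CNY 2605.42

Let C be the CIF value. C = EXW price + pre-shipment costs + freight + 0.88% × C
C − 0.88% × C = 44288.44 + 1581.05 + 374.84 + 743.96 + 4661.62
0.9912 × C = 51649.91
C = 51649.91 / 0.9912 = 52108.46
Insurance premium = 0.88% × 52108.46 = 458.55
Import duty = 52108.46 × 5% = 2605.42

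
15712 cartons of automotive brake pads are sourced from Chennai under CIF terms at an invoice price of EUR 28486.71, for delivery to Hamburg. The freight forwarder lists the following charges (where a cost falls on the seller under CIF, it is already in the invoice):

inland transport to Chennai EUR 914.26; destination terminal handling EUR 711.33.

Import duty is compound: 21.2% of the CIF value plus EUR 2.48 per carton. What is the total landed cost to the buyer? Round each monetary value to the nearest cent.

Total landed cost: EUR 74202.98

CIF: the seller pays costs through ocean freight and marine insurance to the destination port.
Already in the invoice (seller's account under CIF): inland to port — exclude.
The CIF price already equals the CIF value: 28486.71
Ad valorem component: 28486.71 × 21.2% = 6039.18
Specific component: 15712 × 2.48 = 38965.76
Import duty = 6039.18 + 38965.76 = 45004.94
Buyer bears: destination terminal 711.33 + duty 45004.94 = 45716.27
Landed cost = invoice 28486.71 + 45716.27 = 74202.98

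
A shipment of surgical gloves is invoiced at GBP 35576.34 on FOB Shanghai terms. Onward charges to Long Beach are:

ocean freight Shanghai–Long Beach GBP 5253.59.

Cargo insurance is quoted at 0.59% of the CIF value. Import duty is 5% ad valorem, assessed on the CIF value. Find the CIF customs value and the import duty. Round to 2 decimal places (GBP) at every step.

CIF value: GBP 41072.26; import duty: GBP 2053.61

Let C be the CIF value. C = FOB price + freight + 0.59% × C
C − 0.59% × C = 35576.34 + 5253.59
0.9941 × C = 40829.93
C = 40829.93 / 0.9941 = 41072.26
Insurance premium = 0.59% × 41072.26 = 242.33
Import duty = 41072.26 × 5% = 2053.61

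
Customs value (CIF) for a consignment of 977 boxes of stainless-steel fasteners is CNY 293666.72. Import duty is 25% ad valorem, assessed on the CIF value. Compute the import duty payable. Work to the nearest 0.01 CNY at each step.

Import duty = 293666.72 × 25% = 73416.68

Import duty: CNY 73416.68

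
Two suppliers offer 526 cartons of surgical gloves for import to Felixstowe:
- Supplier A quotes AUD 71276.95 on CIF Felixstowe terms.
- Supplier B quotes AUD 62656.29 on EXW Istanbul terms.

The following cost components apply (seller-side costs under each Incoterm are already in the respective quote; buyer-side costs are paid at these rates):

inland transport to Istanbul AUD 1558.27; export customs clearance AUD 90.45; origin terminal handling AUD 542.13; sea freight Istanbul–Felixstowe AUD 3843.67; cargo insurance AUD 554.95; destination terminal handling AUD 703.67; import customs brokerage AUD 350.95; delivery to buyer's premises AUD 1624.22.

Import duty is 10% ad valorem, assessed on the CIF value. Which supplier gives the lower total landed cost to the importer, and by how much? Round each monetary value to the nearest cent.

Supplier B is cheaper by AUD 2234.31

Supplier A (CIF):
The CIF price already equals the CIF value: 71276.95
Import duty = 71276.95 × 10% = 7127.70
Buyer bears (A): 703.67 + 350.95 + 1624.22 = 2678.84
Landed cost (A) = invoice 71276.95 + 2678.84 + duty 7127.70 = 81083.49
Supplier B (EXW):
CIF value = EXW price + inland to port + export clearance + origin terminal + freight + insurance = 62656.29 + 1558.27 + 90.45 + 542.13 + 3843.67 + 554.95 = 69245.76
Import duty = 69245.76 × 10% = 6924.58
Buyer bears (B): 1558.27 + 90.45 + 542.13 + 3843.67 + 554.95 + 703.67 + 350.95 + 1624.22 = 9268.31
Landed cost (B) = invoice 62656.29 + 9268.31 + duty 6924.58 = 78849.18
Difference = |81083.49 − 78849.18| = 2234.31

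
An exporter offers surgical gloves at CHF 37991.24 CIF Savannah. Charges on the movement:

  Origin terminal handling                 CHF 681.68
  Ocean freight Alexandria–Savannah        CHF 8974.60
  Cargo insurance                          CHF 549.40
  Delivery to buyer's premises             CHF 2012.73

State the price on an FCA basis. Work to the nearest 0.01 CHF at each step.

FCA price: CHF 27785.56

Not relevant to the conversion: delivery — on the buyer under both terms; not part of either seller's price.
From CIF to FCA, the seller no longer bears: origin terminal, freight, insurance.
FCA price = 37991.24 − 681.68 − 8974.60 − 549.40 = 27785.56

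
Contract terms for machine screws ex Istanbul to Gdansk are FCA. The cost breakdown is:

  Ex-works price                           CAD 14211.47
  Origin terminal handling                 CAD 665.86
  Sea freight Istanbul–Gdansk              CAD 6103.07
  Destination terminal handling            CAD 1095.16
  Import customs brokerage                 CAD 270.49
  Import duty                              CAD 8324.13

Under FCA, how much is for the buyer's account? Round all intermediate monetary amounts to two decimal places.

Buyer's account: CAD 16458.71

FCA: the seller delivers export-cleared goods to the carrier; the buyer bears costs from that point.
Seller's account: goods 14211.47 = 14211.47
Buyer's account: origin terminal 665.86 + freight 6103.07 + destination terminal 1095.16 + brokerage 270.49 + duty 8324.13 = 16458.71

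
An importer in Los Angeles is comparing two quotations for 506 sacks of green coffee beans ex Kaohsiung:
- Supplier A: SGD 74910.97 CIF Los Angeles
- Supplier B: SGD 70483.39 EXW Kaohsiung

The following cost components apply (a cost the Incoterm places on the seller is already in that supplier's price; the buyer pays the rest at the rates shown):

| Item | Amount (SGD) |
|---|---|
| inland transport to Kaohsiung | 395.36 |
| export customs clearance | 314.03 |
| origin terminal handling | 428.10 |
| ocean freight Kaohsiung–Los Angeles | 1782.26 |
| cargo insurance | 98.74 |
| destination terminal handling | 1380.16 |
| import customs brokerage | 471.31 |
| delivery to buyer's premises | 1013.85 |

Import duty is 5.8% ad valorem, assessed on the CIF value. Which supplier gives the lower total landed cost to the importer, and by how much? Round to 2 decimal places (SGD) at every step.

Supplier B is cheaper by SGD 1490.82

Supplier A (CIF):
The CIF price already equals the CIF value: 74910.97
Import duty = 74910.97 × 5.8% = 4344.84
Buyer bears (A): 1380.16 + 471.31 + 1013.85 = 2865.32
Landed cost (A) = invoice 74910.97 + 2865.32 + duty 4344.84 = 82121.13
Supplier B (EXW):
CIF value = EXW price + inland to port + export clearance + origin terminal + freight + insurance = 70483.39 + 395.36 + 314.03 + 428.10 + 1782.26 + 98.74 = 73501.88
Import duty = 73501.88 × 5.8% = 4263.11
Buyer bears (B): 395.36 + 314.03 + 428.10 + 1782.26 + 98.74 + 1380.16 + 471.31 + 1013.85 = 5883.81
Landed cost (B) = invoice 70483.39 + 5883.81 + duty 4263.11 = 80630.31
Difference = |82121.13 − 80630.31| = 1490.82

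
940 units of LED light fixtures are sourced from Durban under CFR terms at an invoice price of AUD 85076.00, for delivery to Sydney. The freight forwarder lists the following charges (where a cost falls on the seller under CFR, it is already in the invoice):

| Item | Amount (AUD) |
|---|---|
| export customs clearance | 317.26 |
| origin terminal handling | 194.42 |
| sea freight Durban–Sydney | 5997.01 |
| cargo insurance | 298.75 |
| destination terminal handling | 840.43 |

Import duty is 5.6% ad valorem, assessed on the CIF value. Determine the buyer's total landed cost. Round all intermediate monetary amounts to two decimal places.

CFR: the seller pays costs through ocean freight to the destination port, but not insurance.
Already in the invoice (seller's account under CFR): export clearance, origin terminal, freight — exclude.
CIF value = CFR price + insurance = 85076.00 + 298.75 = 85374.75
Import duty = 85374.75 × 5.6% = 4780.99
Buyer bears: insurance 298.75 + destination terminal 840.43 + duty 4780.99 = 5920.17
Landed cost = invoice 85076.00 + 5920.17 = 90996.17

Total landed cost: AUD 90996.17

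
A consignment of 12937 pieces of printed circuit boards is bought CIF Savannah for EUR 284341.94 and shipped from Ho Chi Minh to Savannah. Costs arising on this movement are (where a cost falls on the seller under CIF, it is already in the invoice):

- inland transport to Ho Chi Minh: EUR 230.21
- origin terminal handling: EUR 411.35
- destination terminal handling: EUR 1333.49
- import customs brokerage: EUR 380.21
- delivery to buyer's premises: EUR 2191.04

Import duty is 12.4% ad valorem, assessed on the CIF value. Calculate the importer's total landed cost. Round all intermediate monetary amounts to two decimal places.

Total landed cost: EUR 323505.08

CIF: the seller pays costs through ocean freight and marine insurance to the destination port.
Already in the invoice (seller's account under CIF): inland to port, origin terminal — exclude.
The CIF price already equals the CIF value: 284341.94
Import duty = 284341.94 × 12.4% = 35258.40
Buyer bears: destination terminal 1333.49 + brokerage 380.21 + delivery 2191.04 + duty 35258.40 = 39163.14
Landed cost = invoice 284341.94 + 39163.14 = 323505.08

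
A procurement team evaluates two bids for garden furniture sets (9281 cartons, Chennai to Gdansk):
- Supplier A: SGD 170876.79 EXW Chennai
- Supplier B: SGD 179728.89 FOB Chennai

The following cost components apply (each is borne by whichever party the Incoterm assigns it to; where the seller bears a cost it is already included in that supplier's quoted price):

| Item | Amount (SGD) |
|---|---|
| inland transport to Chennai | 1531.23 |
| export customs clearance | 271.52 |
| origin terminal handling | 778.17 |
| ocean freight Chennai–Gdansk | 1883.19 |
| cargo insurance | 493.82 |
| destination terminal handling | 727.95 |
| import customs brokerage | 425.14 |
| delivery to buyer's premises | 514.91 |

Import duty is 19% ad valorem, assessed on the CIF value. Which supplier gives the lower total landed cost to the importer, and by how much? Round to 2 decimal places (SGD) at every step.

Supplier A (EXW):
CIF value = EXW price + inland to port + export clearance + origin terminal + freight + insurance = 170876.79 + 1531.23 + 271.52 + 778.17 + 1883.19 + 493.82 = 175834.72
Import duty = 175834.72 × 19% = 33408.60
Buyer bears (A): 1531.23 + 271.52 + 778.17 + 1883.19 + 493.82 + 727.95 + 425.14 + 514.91 = 6625.93
Landed cost (A) = invoice 170876.79 + 6625.93 + duty 33408.60 = 210911.32
Supplier B (FOB):
CIF value = FOB price + freight + insurance = 179728.89 + 1883.19 + 493.82 = 182105.90
Import duty = 182105.90 × 19% = 34600.12
Buyer bears (B): 1883.19 + 493.82 + 727.95 + 425.14 + 514.91 = 4045.01
Landed cost (B) = invoice 179728.89 + 4045.01 + duty 34600.12 = 218374.02
Difference = |210911.32 − 218374.02| = 7462.70

Supplier A is cheaper by SGD 7462.70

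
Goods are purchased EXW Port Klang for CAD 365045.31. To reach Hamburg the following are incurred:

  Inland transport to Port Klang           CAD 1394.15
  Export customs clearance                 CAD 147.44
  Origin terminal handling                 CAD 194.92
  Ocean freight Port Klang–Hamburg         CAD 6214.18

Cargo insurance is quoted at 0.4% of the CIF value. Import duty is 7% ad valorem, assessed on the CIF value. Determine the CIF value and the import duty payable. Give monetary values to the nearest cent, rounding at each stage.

CIF value: CAD 374493.98; import duty: CAD 26214.58

Let C be the CIF value. C = EXW price + pre-shipment costs + freight + 0.4% × C
C − 0.4% × C = 365045.31 + 1394.15 + 147.44 + 194.92 + 6214.18
0.996 × C = 372996.00
C = 372996.00 / 0.996 = 374493.98
Insurance premium = 0.4% × 374493.98 = 1497.98
Import duty = 374493.98 × 7% = 26214.58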